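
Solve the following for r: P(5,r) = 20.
2

Explanation: P(5,r) = 5·4·…·(5−r+1), a product of r factors. Multiplying down from 5: 5 = 5; 5·4 = 20 ✓ (2 factors). So r = 2.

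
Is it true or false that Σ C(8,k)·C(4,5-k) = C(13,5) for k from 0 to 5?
False

Working:
Vandermonde's identity gives C(12,5) = 792; RHS C(13,5) = 1,287.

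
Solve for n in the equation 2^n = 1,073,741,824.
1,073,741,824 = 1,024 × 1,024 × 1,024 = 2^10 × 2^10 × 2^10 = 2^30, so n = 30.

Answer: 30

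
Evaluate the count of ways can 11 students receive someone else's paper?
14,684,570

Working:
Using D(n) = (n-1)[D(n-1) + D(n-2)]:
D(11) = (11-1) × [D(10) + D(9)]
      = 10 × [1334961 + 133496]
      = 10 × 1468457
      = 14,684,570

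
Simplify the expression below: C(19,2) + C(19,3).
1,140
By Pascal's identity: C(20,3) = 1,140.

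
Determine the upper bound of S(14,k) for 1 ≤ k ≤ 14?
63,436,373
Row S(14,k) for k = 1..14 (via S(n,k) = k·S(n−1,k) + S(n−1,k−1)): 1, 8,191, 788,970, 10,391,745, 40,075,035, 63,436,373, 49,329,280, 20,912,320, 5,135,130, 752,752, 66,066, 3,367, 91, 1. The row is unimodal; maximum at k = 6: 63,436,373.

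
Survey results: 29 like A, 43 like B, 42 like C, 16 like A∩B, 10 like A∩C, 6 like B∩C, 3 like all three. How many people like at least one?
85

Explanation: |A∪B∪C| = 29+43+42-16-10-6+3 = 85.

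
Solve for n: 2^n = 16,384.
14
16,384 = 1,024 × 16 = 2^10 × 2^4 = 2^14, so n = 14.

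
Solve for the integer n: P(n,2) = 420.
21

Solution: P(n,2) = n(n−1) is increasing in n; n(n−1) ≈ (n−0.5)^2 = 420 gives n ≈ 21.0. Check: P(19,2) = 342, P(20,2) = 380, P(21,2) = 420 ✓. So n = 21.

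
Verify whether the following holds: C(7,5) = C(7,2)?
True

Solution: Symmetry C(n,k) = C(n,n-k): C(7,5) = 21 and C(7,2) = 21. Both sides agree, so the statement holds.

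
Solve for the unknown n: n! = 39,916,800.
11

Explanation: n! is strictly increasing. 9! = 362,880, 10! = 3,628,800, 11! = 39,916,800 ✓. So n = 11.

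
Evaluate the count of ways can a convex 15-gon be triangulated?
742,900
Using the Catalan number formula: C_n = C(2n, n) / (n+1)
C_13 = C(26, 13) / (13+1)
     = 10400600 / 14
     = 742,900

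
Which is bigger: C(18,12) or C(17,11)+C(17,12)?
Equal

Reasoning: By Pascal's identity: C(18,12) = C(17,11)+C(17,12) = 18,564. Equal.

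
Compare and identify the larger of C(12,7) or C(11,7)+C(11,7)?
C(12,7)

Explanation: C(12,7)=792; C(11,7)+C(11,7)=330+330=660.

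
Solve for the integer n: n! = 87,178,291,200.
14

Explanation: n! is strictly increasing. 12! = 479,001,600, 13! = 6,227,020,800, 14! = 87,178,291,200 ✓. So n = 14.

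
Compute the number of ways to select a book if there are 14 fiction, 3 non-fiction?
17

Solution: By the addition principle: 14 + 3 = 17.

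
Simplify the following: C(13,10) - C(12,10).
220

Working:
C(13,10) - C(12,10) = C(12,9) = 220.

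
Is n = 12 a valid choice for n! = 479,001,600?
Yes
12! = 12·11! = 12·39,916,800 = 479,001,600, which equals 479,001,600.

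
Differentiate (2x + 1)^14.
Chain rule: 14(2x+1)^{13} × 2 = 28(2x+1)^{13}.

Answer: 28(2x + 1)^13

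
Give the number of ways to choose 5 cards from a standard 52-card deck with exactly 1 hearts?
1,069,263

Explanation: 13 hearts and 39 non-hearts: C(13,1) × C(39,4) = 13 × 82251 = 1,069,263.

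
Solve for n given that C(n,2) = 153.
18

C(n,2) = n(n−1)/2! is increasing in n, and n(n−1) = 2!·153 = 306 ≈ (n−0.5)^2 gives n ≈ 18.0. Check: C(16,2) = 120, C(17,2) = 136, C(18,2) = 153 ✓. So n = 18.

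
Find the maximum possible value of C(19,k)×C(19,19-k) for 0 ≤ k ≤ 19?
8,533,694,884

Solution: C(19,k)·C(19,19-k) = C(19,k)², maximised at the centre k = 9: C(19,9)² = 8,533,694,884.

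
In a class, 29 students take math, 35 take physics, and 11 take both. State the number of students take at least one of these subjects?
|A∪B| = |A|+|B|-|A∩B| = 29+35-11 = 53.
Final answer: 53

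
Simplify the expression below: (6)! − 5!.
600

Explanation: (6)! − 5! = (6)·5! − 5! = (6−1)·5! = 5·5! = 600.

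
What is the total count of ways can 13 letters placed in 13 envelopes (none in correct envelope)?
2,290,792,932

Reasoning: Using D(n) = (n-1)[D(n-1) + D(n-2)]:
D(13) = (13-1) × [D(12) + D(11)]
      = 12 × [176214841 + 14684570]
      = 12 × 190899411
      = 2,290,792,932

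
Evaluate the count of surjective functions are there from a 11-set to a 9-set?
419,126,400

Explanation: Onto functions = 9! × S(11,9)
First compute S(11,9) via recurrence:
Using the Stirling recurrence: S(n,k) = k·S(n-1,k) + S(n-1,k-1)
S(11,9) = 9·S(10,9) + S(10,8)
         = 9·45 + 750
         = 405 + 750
         = 1,155
Then: 362880 × 1155 = 419,126,400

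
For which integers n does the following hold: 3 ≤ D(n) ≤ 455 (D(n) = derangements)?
4, 5, 6

Using D(n) = (n−1)[D(n−1) + D(n−2)] with D(1)=0, D(2)=1: D(3)=2; D(4)=9; D(5)=44; D(6)=265; D(7)=1,854. So valid n = 4, 5, 6.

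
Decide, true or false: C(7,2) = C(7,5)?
Symmetry C(n,k) = C(n,n-k): C(7,2) = 21 and C(7,5) = 21. Both sides agree, so the statement holds.
Final answer: True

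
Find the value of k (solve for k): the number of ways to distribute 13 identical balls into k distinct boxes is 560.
4

Solution: Stars and bars: the count is C(13+k−1, k−1), increasing in k. k=2: C(14,1) = 14, k=3: C(15,2) = 105, k=4: C(16,3) = 560 ✓. So k = 4.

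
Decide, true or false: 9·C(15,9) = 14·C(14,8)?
Absorption identity k·C(n,k) = n·C(n-1,k-1). LHS = 9·5005 = 45,045; RHS = 14·3003 = 42,042.

Answer: False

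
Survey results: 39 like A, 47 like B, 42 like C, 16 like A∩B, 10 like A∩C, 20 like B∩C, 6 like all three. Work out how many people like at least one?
88

Solution: |A∪B∪C| = 39+47+42-16-10-20+6 = 88.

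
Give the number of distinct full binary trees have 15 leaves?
2,674,440

Using the Catalan number formula: C_n = C(2n, n) / (n+1)
C_14 = C(28, 14) / (14+1)
     = 40116600 / 15
     = 2,674,440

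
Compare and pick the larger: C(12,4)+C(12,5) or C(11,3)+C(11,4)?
First=1,287, Second=495.
Final answer: C(12,4)+C(12,5)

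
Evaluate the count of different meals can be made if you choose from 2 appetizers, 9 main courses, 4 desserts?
72

Reasoning: By the multiplication principle: 2 × 9 × 4 = 72.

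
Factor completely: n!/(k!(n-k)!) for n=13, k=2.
C(13,2) = 78

Solution: This is the binomial coefficient C(13,2) = 78.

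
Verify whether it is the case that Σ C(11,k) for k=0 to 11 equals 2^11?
True

Binomial theorem: Σ C(11,k) = (1+1)^11 = 2^11 = 2,048; RHS 2^11 = 2,048.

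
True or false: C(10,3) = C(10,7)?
True

Explanation: C(10,3) = C(10,10-3) by the symmetry property; both equal 120.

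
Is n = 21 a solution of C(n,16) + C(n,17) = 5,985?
No
C(21,16) + C(21,17) = 20,349 + 5,985 = 26,334, which does not equal 5,985.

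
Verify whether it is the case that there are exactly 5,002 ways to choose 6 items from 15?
False

Explanation: C(15,6) = 5,005 ≠ 5002.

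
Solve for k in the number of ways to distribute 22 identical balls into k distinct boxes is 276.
Stars and bars: the count is C(22+k−1, k−1), increasing in k. k=2: C(23,1) = 23, k=3: C(24,2) = 276 ✓. So k = 3.

Answer: 3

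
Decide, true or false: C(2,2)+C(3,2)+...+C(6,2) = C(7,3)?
True

Hockey stick identity gives Σ = C(7,3) = 35; RHS C(7,3) = 35.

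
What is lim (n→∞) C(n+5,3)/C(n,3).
1

Working:
Both numerator and denominator grow as n^3/3! for large n, so the ratio → 1.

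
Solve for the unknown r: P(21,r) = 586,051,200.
7
P(21,r) = 21·20·…·(21−r+1), a product of r factors. Multiplying down from 21: 21 = 21; 21·20 = 420; 21·20·19 = 7,980; 21·20·19·18 = 143,640; 21·20·19·18·17 = 2,441,880; 21·20·19·18·17·16 = 39,070,080; 21·20·19·18·17·16·15 = 586,051,200 ✓ (7 factors). So r = 7.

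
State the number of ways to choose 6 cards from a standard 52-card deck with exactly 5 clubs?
50,193
13 clubs and 39 non-clubs: C(13,5) × C(39,1) = 1287 × 39 = 50,193.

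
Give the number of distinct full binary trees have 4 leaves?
5
Using the Catalan number formula: C_n = C(2n, n) / (n+1)
C_3 = C(6, 3) / (3+1)
     = 20 / 4
     = 5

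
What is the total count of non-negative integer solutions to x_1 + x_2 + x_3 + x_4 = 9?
220

Working:
C(9+4-1, 4-1) = 220.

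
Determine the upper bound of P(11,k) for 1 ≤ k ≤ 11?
39,916,800

P(11,k) increases in k, so maximum at k = 11: 11! = 39,916,800.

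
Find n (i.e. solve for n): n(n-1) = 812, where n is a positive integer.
n² − n − 812 = 0, so n = (1 ± √(1 + 4·812))/2 = (1 ± √3,249)/2 = (1 ± 57)/2, i.e. n = 29 or n = -28. Taking the positive root, n = 29 (check: 29×28 = 812).
Final answer: 29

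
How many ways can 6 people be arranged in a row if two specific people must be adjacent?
240

Explanation: Treat pair as unit: (6-1)! arrangements × 2 internal orders = 240.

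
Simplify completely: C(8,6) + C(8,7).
36

Reasoning: By Pascal's identity: C(9,7) = 36.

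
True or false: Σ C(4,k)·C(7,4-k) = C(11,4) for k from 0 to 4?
Vandermonde's identity gives C(11,4) = 330; RHS C(11,4) = 330.

Answer: True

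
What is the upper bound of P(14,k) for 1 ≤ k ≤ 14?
P(14,k) increases in k, so maximum at k = 14: 14! = 87,178,291,200.
Final answer: 87,178,291,200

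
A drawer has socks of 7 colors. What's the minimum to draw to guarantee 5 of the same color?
Worst case: 4 of each = 28. One more: 29.

Answer: 29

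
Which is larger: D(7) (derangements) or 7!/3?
D(7) = (7-1)·[D(6) + D(5)] = 6·[265 + 44] = 1,854; 7!/3 = 5,040/3 = 1,680.

Answer: D(7)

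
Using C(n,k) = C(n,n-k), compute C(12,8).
495

C(12,8) = C(12,4) = 495.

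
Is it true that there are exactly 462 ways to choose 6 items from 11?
C(11,6) = 462.

Answer: True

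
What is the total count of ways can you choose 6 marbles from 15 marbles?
5,005

Reasoning: C(15,6) = 15! / (6! × (15-6)!)
         = 15! / (6! × 9!)
         = 5,005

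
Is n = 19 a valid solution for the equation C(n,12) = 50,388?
Yes

C(19,12) = 19·18·17·16·15·14·13·12·11·10·9·8/12! = 24,135,932,620,800/479,001,600 = 50,388, which equals 50,388.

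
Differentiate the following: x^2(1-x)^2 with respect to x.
2x^1(1-x)^2 - 2x^2(1-x)^1

Solution: Product rule: 2x^{1}(1-x)^{2} + x^2·(-2)(1-x)^{1}.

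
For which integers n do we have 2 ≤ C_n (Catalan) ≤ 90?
2, 3, 4, 5

Solution: C_1=1; C_2=2; C_3=5; C_4=14; C_5=42; C_6=132. So valid n = 2, 3, 4, 5.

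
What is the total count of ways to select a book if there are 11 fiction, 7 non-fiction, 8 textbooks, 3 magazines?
29
By the addition principle: 11 + 7 + 8 + 3 = 29.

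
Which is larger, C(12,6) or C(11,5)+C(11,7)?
C(12,6)
C(12,6)=924; C(11,5)+C(11,7)=462+330=792.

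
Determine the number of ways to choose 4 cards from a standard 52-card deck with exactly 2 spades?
57,798

13 spades and 39 non-spades: C(13,2) × C(39,2) = 78 × 741 = 57,798.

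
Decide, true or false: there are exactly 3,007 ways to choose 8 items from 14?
False

Solution: C(14,8) = 3,003 ≠ 3007.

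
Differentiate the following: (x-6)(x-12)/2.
(2x - 18)/2
d/dx[(x-6)(x-12)] = (x-12) + (x-6) = 2x - 18. Dividing by 2 gives (2x - 18)/2.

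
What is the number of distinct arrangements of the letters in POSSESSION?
Word has 10 letters (P=1, O=2, S=4, E=1, I=1, N=1). Arrangements: 10!/Π(k!) = 75,600.
Final answer: 75,600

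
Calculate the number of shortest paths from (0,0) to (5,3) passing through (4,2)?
30

Working:
To (4,2): C(6,4)=15. From there: C(2,1)=2. Total: 30.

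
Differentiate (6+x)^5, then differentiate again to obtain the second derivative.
20(6+x)^3

Explanation: First derivative: 5(6+x)^{4}. Second derivative: 5·4·(6+x)^{3} = 20(6+x)^{3}.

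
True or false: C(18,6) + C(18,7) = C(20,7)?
False

Explanation: Pascal's identity gives C(19,7) = 50,388, whereas C(20,7) = 77,520.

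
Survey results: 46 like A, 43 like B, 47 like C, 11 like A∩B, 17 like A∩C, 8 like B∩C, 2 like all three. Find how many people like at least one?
102

Solution: |A∪B∪C| = 46+43+47-11-17-8+2 = 102.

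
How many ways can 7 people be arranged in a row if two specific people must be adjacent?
1,440

Treat pair as unit: (7-1)! arrangements × 2 internal orders = 1,440.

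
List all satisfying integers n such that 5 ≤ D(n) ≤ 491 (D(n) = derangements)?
4, 5, 6

Explanation: Using D(n) = (n−1)[D(n−1) + D(n−2)] with D(1)=0, D(2)=1: D(3)=2; D(4)=9; D(5)=44; D(6)=265; D(7)=1,854. So valid n = 4, 5, 6.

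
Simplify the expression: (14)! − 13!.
(14)! − 13! = (14)·13! − 13! = (14−1)·13! = 13·13! = 80,951,270,400.

Answer: 80,951,270,400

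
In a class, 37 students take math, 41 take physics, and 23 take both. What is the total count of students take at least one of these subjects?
55

Explanation: |A∪B| = |A|+|B|-|A∩B| = 37+41-23 = 55.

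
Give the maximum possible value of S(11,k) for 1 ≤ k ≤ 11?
246,730

Explanation: Row S(11,k) for k = 1..11 (via S(n,k) = k·S(n−1,k) + S(n−1,k−1)): 1, 1,023, 28,501, 145,750, 246,730, 179,487, 63,987, 11,880, 1,155, 55, 1. The row is unimodal; maximum at k = 5: 246,730.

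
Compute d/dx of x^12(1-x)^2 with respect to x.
12x^11(1-x)^2 - 2x^12(1-x)^1

Product rule: 12x^{11}(1-x)^{2} + x^12·(-2)(1-x)^{1}.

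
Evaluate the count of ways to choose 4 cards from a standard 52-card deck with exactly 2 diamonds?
57,798

Reasoning: 13 diamonds and 39 non-diamonds: C(13,2) × C(39,2) = 78 × 741 = 57,798.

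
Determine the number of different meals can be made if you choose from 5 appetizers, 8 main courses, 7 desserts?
By the multiplication principle: 5 × 8 × 7 = 280.
Final answer: 280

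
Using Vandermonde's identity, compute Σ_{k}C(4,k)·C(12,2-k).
120

Solution: = C(4+12,2) = C(16,2) = 120.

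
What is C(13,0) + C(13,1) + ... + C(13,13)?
8,192

Sum of binomial coefficients = 2^13 = 8,192.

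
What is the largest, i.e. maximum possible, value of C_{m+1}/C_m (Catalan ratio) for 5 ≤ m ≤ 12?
25/7

Solution: C_{m+1}/C_m = 2(2m+1)/(m+2), which increases with m. Maximum at m = 12: 2·25/14 = 25/7.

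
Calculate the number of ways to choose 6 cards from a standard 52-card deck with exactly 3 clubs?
2,613,754

Reasoning: 13 clubs and 39 non-clubs: C(13,3) × C(39,3) = 286 × 9139 = 2,613,754.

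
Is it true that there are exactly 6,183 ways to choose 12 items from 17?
C(17,12) = 6,188 ≠ 6183.

Answer: False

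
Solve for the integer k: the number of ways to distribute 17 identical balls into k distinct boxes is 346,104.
Stars and bars: the count is C(17+k−1, k−1), increasing in k. k=6: C(22,5) = 26,334, k=7: C(23,6) = 100,947, k=8: C(24,7) = 346,104 ✓. So k = 8.

Answer: 8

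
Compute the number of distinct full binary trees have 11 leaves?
16,796

Using the Catalan number formula: C_n = C(2n, n) / (n+1)
C_10 = C(20, 10) / (10+1)
     = 184756 / 11
     = 16,796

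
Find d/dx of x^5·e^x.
(5x^4 + x^5)e^x
Product rule: d/dx[x^5]·e^x + x^5·d/dx[e^x] = 5x^{4}e^x + x^5e^x.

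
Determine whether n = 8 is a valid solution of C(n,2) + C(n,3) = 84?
Yes

Explanation: C(8,2) + C(8,3) = 28 + 56 = 84, which equals 84.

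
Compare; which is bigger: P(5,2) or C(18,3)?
C(18,3)
P(5,2)=20, C(18,3)=816.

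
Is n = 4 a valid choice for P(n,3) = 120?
No
P(4,3) = 4·3·2 = 24, which does not equal 120.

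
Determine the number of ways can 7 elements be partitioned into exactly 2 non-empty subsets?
This equals S(7,2), the Stirling number of the 2nd kind.
Using the Stirling recurrence: S(n,k) = k·S(n-1,k) + S(n-1,k-1)
S(7,2) = 2·S(6,2) + S(6,1)
         = 2·31 + 1
         = 62 + 1
         = 63

Answer: 63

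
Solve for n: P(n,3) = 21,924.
29
P(n,3) = n(n−1)(n−2) is increasing in n; n(n−1)(n−2) ≈ (n−1)^3 = 21,924 gives n ≈ 29.0. Check: P(27,3) = 17,550, P(28,3) = 19,656, P(29,3) = 21,924 ✓. So n = 29.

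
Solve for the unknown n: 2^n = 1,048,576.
20

Solution: 1,048,576 = 1,024 × 1,024 = 2^10 × 2^10 = 2^20, so n = 20.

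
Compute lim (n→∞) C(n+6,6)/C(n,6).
1

Both numerator and denominator grow as n^6/6! for large n, so the ratio → 1.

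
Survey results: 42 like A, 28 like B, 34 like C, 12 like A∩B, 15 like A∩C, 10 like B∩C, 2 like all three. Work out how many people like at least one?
69

|A∪B∪C| = 42+28+34-12-15-10+2 = 69.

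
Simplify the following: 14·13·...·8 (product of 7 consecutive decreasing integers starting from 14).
This is P(14,7) = 14!/(7)! = 17,297,280.
Final answer: 17,297,280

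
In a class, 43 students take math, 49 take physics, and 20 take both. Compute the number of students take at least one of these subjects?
72

Working:
|A∪B| = |A|+|B|-|A∩B| = 43+49-20 = 72.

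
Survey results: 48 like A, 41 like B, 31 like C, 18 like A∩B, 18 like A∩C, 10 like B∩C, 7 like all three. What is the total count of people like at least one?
81

Explanation: |A∪B∪C| = 48+41+31-18-18-10+7 = 81.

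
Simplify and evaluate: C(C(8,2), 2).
378

C(8,2) = 28, then C(28, 2) = 378.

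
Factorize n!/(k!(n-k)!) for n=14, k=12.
C(14,12) = 91

This is the binomial coefficient C(14,12) = 91.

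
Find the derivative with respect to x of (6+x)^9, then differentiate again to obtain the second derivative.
First derivative: 9(6+x)^{8}. Second derivative: 9·8·(6+x)^{7} = 72(6+x)^{7}.
Final answer: 72(6+x)^7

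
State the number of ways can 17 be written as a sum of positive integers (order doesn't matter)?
Pentagonal recurrence p(n) = p(n−1) + p(n−2) − p(n−5) − p(n−7) + …: p(17) = p(16) + p(15) − p(12) − p(10) + p(5) + p(2) = 231 + 176 − 77 − 42 + 7 + 2 = 297.
Final answer: 297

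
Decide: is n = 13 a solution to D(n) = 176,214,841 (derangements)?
No

Solution: D(13) = (13-1)·[D(12) + D(11)] = 12·[176,214,841 + 14,684,570] = 2,290,792,932, which does not equal 176,214,841.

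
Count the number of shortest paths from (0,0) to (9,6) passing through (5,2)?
1,470

Solution: To (5,2): C(7,5)=21. From there: C(8,4)=70. Total: 1,470.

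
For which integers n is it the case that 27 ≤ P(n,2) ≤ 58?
6, 7, 8
P(5,2)=20; P(6,2)=30; P(7,2)=42; P(8,2)=56; P(9,2)=72. So valid n = 6, 7, 8.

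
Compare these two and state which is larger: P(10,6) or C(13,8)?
P(10,6)

Explanation: P(10,6)=151,200, C(13,8)=1,287.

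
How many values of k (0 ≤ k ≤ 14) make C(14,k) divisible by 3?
3

Working:
Checking C(14,k) mod 3 for k = 0..14: divisible at k = 6, 7, 8. That's 3 values.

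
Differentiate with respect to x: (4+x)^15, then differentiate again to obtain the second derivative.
210(4+x)^13

Working:
First derivative: 15(4+x)^{14}. Second derivative: 15·14·(4+x)^{13} = 210(4+x)^{13}.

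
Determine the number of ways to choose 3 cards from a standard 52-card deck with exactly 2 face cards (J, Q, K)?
2,640
12 face cards and 40 non-face cards: C(12,2) × C(40,1) = 66 × 40 = 2,640.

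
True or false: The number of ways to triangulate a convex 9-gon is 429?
Triangulations of a convex 9-gon are counted by the Catalan number C_7: C_7 = C(14,7)/(7+1) = 3,432/8 = 429.

Answer: True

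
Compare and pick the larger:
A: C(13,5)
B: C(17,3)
A

Solution: A=C(13,5)=1,287, B=C(17,3)=680.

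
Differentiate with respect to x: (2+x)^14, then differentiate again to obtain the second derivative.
182(2+x)^12

Explanation: First derivative: 14(2+x)^{13}. Second derivative: 14·13·(2+x)^{12} = 182(2+x)^{12}.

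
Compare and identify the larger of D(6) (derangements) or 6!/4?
D(6)

D(6) = (6-1)·[D(5) + D(4)] = 5·[44 + 9] = 265; 6!/4 = 720/4 = 180.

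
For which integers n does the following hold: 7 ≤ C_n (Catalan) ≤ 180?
4, 5, 6

Explanation: C_3=5; C_4=14; C_5=42; C_6=132; C_7=429. So valid n = 4, 5, 6.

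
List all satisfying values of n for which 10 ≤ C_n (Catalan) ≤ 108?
4, 5

Solution: C_3=5; C_4=14; C_5=42; C_6=132. So valid n = 4, 5.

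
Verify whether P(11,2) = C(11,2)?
False

P(11,2) = 110 but C(11,2) = 55; they differ by a factor of 2! = 2, so the statement does not hold.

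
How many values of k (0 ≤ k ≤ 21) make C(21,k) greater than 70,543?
8

Reasoning: Row 21 is unimodal and symmetric about k=21/2. C(21,6)=54,264 ≤ 70,543; C(21,7)=116,280 > 70,543; by symmetry C(21,k) > 70,543 for k = 7..14. That's 14 - 7 + 1 = 8 values.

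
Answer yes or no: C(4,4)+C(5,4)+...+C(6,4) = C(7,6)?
No

Hockey stick identity gives Σ = C(7,5) = 21; RHS C(7,6) = 7.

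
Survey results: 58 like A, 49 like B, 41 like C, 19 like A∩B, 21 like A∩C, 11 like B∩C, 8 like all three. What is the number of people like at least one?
105

Solution: |A∪B∪C| = 58+49+41-19-21-11+8 = 105.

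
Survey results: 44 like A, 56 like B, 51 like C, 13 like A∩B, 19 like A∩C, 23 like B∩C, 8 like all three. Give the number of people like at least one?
104
|A∪B∪C| = 44+56+51-13-19-23+8 = 104.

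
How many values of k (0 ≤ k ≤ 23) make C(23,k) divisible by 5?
Checking C(23,k) mod 5 for k = 0..23: divisible at k = 4, 9, 14, 19. That's 4 values.
Final answer: 4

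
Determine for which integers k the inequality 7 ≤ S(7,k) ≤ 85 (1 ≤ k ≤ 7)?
S(7,1)=1; S(7,2)=63; S(7,3)=301; S(7,4)=350; S(7,5)=140; S(7,6)=21; S(7,7)=1. So valid k = 2, 6.

Answer: 2, 6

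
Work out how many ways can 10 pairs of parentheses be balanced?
16,796

Solution: Using the Catalan number formula: C_n = C(2n, n) / (n+1)
C_10 = C(20, 10) / (10+1)
     = 184756 / 11
     = 16,796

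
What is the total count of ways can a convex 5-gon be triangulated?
5

Working:
Using the Catalan number formula: C_n = C(2n, n) / (n+1)
C_3 = C(6, 3) / (3+1)
     = 20 / 4
     = 5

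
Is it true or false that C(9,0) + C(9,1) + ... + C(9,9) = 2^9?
True

Working:
Binomial theorem with x = y = 1: Σ C(9,i) = (1+1)^9 = 2^9 = 512. The statement holds.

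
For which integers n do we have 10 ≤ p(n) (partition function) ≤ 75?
6, 7, 8, 9, 10, 11

Solution: Tabulating p(n) via p(n) = p(n−1) + p(n−2) − p(n−5) − p(n−7) + …: p(5)=7; p(6)=11; p(7)=15; p(8)=22; p(9)=30; p(10)=42; p(11)=56; p(12)=77. So valid n = 6, 7, 8, 9, 10, 11.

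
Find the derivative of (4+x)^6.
Using the power rule: d/dx (4+x)^6 = 6(4+x)^{5}.
Final answer: 6(4+x)^5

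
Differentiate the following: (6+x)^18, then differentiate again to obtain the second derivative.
306(6+x)^16

First derivative: 18(6+x)^{17}. Second derivative: 18·17·(6+x)^{16} = 306(6+x)^{16}.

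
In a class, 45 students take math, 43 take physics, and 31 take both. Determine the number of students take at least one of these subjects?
57

Explanation: |A∪B| = |A|+|B|-|A∩B| = 45+43-31 = 57.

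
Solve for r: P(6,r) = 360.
4

Explanation: P(6,r) = 6·5·…·(6−r+1), a product of r factors. Multiplying down from 6: 6 = 6; 6·5 = 30; 6·5·4 = 120; 6·5·4·3 = 360 ✓ (4 factors). So r = 4.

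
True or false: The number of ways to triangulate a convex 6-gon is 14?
True

Explanation: Triangulations of a convex 6-gon are counted by the Catalan number C_4: C_4 = C(8,4)/(4+1) = 70/5 = 14.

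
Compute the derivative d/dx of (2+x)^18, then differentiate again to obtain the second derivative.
306(2+x)^16
First derivative: 18(2+x)^{17}. Second derivative: 18·17·(2+x)^{16} = 306(2+x)^{16}.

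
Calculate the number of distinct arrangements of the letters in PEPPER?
Word has 6 letters (P=3, E=2, R=1). Arrangements: 6!/Π(k!) = 60.

Answer: 60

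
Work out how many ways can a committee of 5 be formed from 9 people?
C(9,5) = 9! / (5! × (9-5)!)
         = 9! / (5! × 4!)
         = 126
Final answer: 126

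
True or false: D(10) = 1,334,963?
False

Derangements of 10 elements: D(10) = (10-1)·[D(9) + D(8)] = 9·[133,496 + 14,833] = 1,334,961.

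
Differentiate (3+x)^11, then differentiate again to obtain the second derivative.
First derivative: 11(3+x)^{10}. Second derivative: 11·10·(3+x)^{9} = 110(3+x)^{9}.
Final answer: 110(3+x)^9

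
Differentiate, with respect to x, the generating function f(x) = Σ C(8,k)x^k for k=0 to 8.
Σ k·C(8,k)x^(k-1) for k=1 to 8
Term-by-term differentiation gives Σ k·C(8,k)x^{k-1} for k=1 to 8.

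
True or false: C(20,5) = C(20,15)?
True

Reasoning: C(20,5) = C(20,20-5) by the symmetry property; both equal 15,504.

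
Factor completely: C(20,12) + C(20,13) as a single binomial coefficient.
C(21,13)

Reasoning: By Pascal's identity: C(20,12) + C(20,13) = C(21,13) = 203,490.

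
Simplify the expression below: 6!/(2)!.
360

This equals 6×5×...×3 = 360.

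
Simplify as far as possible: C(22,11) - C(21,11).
C(22,11) - C(21,11) = C(21,10) = 352,716.
Final answer: 352,716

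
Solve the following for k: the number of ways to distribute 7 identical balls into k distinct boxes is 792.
6

Solution: Stars and bars: the count is C(7+k−1, k−1), increasing in k. k=4: C(10,3) = 120, k=5: C(11,4) = 330, k=6: C(12,5) = 792 ✓. So k = 6.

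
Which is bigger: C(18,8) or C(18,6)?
C(18,8)=43,758, C(18,6)=18,564.

Answer: C(18,8)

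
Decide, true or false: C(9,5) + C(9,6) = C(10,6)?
True

Solution: Pascal's identity: LHS = 126 + 84 = 210; RHS = C(10,6) = 210. Both sides agree, so the statement holds.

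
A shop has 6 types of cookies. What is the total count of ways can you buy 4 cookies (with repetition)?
126

Stars and bars: C(4+6-1, 4) = C(9, 4) = 126.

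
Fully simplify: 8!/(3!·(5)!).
This is C(8,3) = 56.

Answer: 56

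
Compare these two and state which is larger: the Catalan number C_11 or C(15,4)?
C_11

Solution: C_11 = C(22,11)/(11+1) = 705,432/12 = 58,786; C(15,4) = 1,365.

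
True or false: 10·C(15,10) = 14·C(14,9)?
Absorption identity k·C(n,k) = n·C(n-1,k-1). LHS = 10·3003 = 30,030; RHS = 14·2002 = 28,028.
Final answer: False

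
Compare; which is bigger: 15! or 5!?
15!

Working:
15!=1,307,674,368,000, 5!=120. 15! > 5!.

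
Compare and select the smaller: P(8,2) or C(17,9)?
P(8,2)=56, C(17,9)=24,310.

Answer: P(8,2)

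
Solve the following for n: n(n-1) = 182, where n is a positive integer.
14

Explanation: n² − n − 182 = 0, so n = (1 ± √(1 + 4·182))/2 = (1 ± √729)/2 = (1 ± 27)/2, i.e. n = 14 or n = -13. Taking the positive root, n = 14 (check: 14×13 = 182).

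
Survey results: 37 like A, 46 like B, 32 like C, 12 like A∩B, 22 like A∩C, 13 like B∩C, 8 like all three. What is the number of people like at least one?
76

Explanation: |A∪B∪C| = 37+46+32-12-22-13+8 = 76.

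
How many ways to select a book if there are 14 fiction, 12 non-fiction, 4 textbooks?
By the addition principle: 14 + 12 + 4 = 30.
Final answer: 30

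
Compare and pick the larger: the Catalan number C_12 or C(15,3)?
C_12
C_12 = C(24,12)/(12+1) = 2,704,156/13 = 208,012; C(15,3) = 455.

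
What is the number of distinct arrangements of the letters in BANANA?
60

Working:
Word has 6 letters (B=1, A=3, N=2). Arrangements: 6!/Π(k!) = 60.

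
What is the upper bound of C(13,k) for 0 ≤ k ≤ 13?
1,716
Maximum at k = 6 or k = 7: C(13,6) = 1,716.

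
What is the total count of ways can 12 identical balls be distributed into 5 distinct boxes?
1,820

Solution: C(12+5-1, 5-1) = C(16, 4) = 1,820.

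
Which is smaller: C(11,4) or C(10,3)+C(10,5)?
C(11,4)

Explanation: C(11,4)=330; C(10,3)+C(10,5)=120+252=372.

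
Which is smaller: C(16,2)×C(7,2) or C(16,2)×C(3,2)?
C(16,2)×C(7,2)=2,520, C(16,2)×C(3,2)=360.
Final answer: C(16,2)×C(3,2)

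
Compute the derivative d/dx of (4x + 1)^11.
44(4x + 1)^10

Solution: Chain rule: 11(4x+1)^{10} × 4 = 44(4x+1)^{10}.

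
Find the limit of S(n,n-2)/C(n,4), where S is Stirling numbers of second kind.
3

Solution: The leading term of S(n,n-2) as a polynomial in n is (3)!!·C(n,4), so the ratio → (3)!! = 3.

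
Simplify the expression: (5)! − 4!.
(5)! − 4! = (5)·4! − 4! = (5−1)·4! = 4·4! = 96.
Final answer: 96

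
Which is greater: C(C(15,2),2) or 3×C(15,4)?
C(C(15,2),2)=5,460, 3×C(15,4)=4,095.
Final answer: C(C(15,2),2)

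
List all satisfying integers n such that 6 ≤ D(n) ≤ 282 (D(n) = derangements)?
4, 5, 6

Solution: Using D(n) = (n−1)[D(n−1) + D(n−2)] with D(1)=0, D(2)=1: D(3)=2; D(4)=9; D(5)=44; D(6)=265; D(7)=1,854. So valid n = 4, 5, 6.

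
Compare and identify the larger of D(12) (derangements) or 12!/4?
D(12)

Reasoning: D(12) = (12-1)·[D(11) + D(10)] = 11·[14,684,570 + 1,334,961] = 176,214,841; 12!/4 = 479,001,600/4 = 119,750,400.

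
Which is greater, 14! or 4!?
14!

14!=87,178,291,200, 4!=24. 14! > 4!.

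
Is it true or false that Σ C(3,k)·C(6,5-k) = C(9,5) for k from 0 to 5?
True

Solution: Vandermonde's identity gives C(9,5) = 126; RHS C(9,5) = 126.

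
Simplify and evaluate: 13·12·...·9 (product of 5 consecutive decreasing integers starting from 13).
This is P(13,5) = 13!/(8)! = 154,440.

Answer: 154,440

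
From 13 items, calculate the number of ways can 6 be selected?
1,716
C(13,6) = 13! / (6! × (13-6)!)
         = 13! / (6! × 7!)
         = 1,716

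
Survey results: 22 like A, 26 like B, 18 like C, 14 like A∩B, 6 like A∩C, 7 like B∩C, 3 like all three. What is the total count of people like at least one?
42

Solution: |A∪B∪C| = 22+26+18-14-6-7+3 = 42.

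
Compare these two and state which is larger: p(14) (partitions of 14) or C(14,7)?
C(14,7)

Pentagonal recurrence p(n) = p(n−1) + p(n−2) − p(n−5) − p(n−7) + …: p(14) = p(13) + p(12) − p(9) − p(7) + p(2) = 101 + 77 − 30 − 15 + 2 = 135; C(14,7) = 3,432.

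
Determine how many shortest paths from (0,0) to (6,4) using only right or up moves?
210
Choose 6 rights from 10 moves: C(10,6) = 210.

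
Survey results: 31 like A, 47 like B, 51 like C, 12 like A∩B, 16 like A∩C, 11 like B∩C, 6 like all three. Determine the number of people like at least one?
96
|A∪B∪C| = 31+47+51-12-16-11+6 = 96.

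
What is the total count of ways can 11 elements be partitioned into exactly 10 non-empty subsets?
55

Working:
This equals S(11,10), the Stirling number of the 2nd kind.
Using the Stirling recurrence: S(n,k) = k·S(n-1,k) + S(n-1,k-1)
S(11,10) = 10·S(10,10) + S(10,9)
         = 10·1 + 45
         = 10 + 45
         = 55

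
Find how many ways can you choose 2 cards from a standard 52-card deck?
1,326

Working:
C(52,2) = 1,326.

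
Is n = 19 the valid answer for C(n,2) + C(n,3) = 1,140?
Yes

C(19,2) + C(19,3) = 171 + 969 = 1,140, which equals 1,140.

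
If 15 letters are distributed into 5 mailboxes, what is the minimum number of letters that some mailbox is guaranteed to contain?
3
Pigeonhole: ⌈15/5⌉ = 3.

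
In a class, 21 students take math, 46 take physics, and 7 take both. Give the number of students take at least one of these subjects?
|A∪B| = |A|+|B|-|A∩B| = 21+46-7 = 60.
Final answer: 60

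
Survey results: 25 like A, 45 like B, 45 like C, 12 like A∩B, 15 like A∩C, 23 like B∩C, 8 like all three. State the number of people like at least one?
73

Reasoning: |A∪B∪C| = 25+45+45-12-15-23+8 = 73.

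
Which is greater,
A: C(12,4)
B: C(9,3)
A=C(12,4)=495, B=C(9,3)=84.
Final answer: A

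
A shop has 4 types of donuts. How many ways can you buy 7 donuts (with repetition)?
Stars and bars: C(7+4-1, 7) = C(10, 7) = 120.
Final answer: 120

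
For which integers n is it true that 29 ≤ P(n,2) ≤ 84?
6, 7, 8, 9

Solution: P(5,2)=20; P(6,2)=30; P(7,2)=42; P(8,2)=56; P(9,2)=72; P(10,2)=90. So valid n = 6, 7, 8, 9.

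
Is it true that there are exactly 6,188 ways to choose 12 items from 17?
True

Solution: C(17,12) = 6,188.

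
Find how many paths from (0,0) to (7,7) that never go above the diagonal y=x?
429

Explanation: Counted by the Catalan number C_7: C_7 = C(14,7)/(7+1) = 3,432/8 = 429.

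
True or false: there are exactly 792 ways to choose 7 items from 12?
True

Explanation: C(12,7) = 792.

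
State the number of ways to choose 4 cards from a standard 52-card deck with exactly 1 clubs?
118,807

Working:
13 clubs and 39 non-clubs: C(13,1) × C(39,3) = 13 × 9139 = 118,807.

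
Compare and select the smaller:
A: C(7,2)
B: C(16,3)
A=C(7,2)=21, B=C(16,3)=560.

Answer: A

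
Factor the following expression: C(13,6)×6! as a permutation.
C(13,6)×6! = [13!/(6!(7)!)]×6! = 13!/(7)! = P(13,6) = 1,235,520.
Final answer: P(13,6)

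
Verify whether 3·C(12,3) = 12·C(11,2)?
True

Reasoning: Absorption identity k·C(n,k) = n·C(n-1,k-1). LHS = 3·220 = 660; RHS = 12·55 = 660.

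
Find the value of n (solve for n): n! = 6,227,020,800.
13

Solution: n! is strictly increasing. 11! = 39,916,800, 12! = 479,001,600, 13! = 6,227,020,800 ✓. So n = 13.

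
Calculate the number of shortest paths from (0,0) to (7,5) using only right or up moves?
792
Choose 7 rights from 12 moves: C(12,7) = 792.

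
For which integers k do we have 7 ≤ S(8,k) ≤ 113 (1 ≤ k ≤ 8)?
7

Reasoning: S(8,1)=1; S(8,2)=127; S(8,3)=966; S(8,4)=1,701; S(8,5)=1,050; S(8,6)=266; S(8,7)=28; S(8,8)=1. So valid k = 7.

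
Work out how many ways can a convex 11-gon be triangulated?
4,862

Reasoning: Using the Catalan number formula: C_n = C(2n, n) / (n+1)
C_9 = C(18, 9) / (9+1)
     = 48620 / 10
     = 4,862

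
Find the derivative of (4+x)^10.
Using the power rule: d/dx (4+x)^10 = 10(4+x)^{9}.

Answer: 10(4+x)^9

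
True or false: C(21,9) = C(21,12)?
True

Reasoning: C(21,9) = C(21,21-9) by the symmetry property; both equal 293,930.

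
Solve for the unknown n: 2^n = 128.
7

Reasoning: 2^7 = 128, so n = 7.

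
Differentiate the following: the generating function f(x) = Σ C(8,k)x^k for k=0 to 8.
Σ k·C(8,k)x^(k-1) for k=1 to 8

Explanation: Term-by-term differentiation gives Σ k·C(8,k)x^{k-1} for k=1 to 8.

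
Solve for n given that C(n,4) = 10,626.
24

Working:
C(n,4) = n(n−1)(n−2)(n−3)/4! is increasing in n, and n(n−1)(n−2)(n−3) = 4!·10,626 = 255,024 ≈ (n−1.5)^4 gives n ≈ 24.0. Check: C(22,4) = 7,315, C(23,4) = 8,855, C(24,4) = 10,626 ✓. So n = 24.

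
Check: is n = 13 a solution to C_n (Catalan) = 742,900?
C_13 = C(26,13)/(13+1) = 10,400,600/14 = 742,900, which equals 742,900.
Final answer: Yes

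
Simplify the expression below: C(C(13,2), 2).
C(13,2) = 78, then C(78, 2) = 3,003.

Answer: 3,003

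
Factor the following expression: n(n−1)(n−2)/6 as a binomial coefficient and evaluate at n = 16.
C(n,3); C(16,3) = 560

Solution: n(n−1)(n−2)/6 = n!/(3!(n−3)!) = C(n,3). At n = 16: C(16,3) = 560.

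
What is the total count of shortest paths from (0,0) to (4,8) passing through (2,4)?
225
To (2,4): C(6,2)=15. From there: C(6,2)=15. Total: 225.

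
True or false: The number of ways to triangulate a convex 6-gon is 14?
Triangulations of a convex 6-gon are counted by the Catalan number C_4: C_4 = C(8,4)/(4+1) = 70/5 = 14.
Final answer: True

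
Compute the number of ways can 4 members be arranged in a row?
24

Arrangements of 4 distinct objects: 4! = 24.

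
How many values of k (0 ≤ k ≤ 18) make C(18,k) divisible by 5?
3

Checking C(18,k) mod 5 for k = 0..18: divisible at k = 4, 9, 14. That's 3 values.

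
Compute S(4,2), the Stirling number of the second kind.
7

Solution: Using the Stirling recurrence: S(n,k) = k·S(n-1,k) + S(n-1,k-1)
S(4,2) = 2·S(3,2) + S(3,1)
         = 2·3 + 1
         = 6 + 1
         = 7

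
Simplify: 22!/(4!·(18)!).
7,315

Explanation: This is C(22,4) = 7,315.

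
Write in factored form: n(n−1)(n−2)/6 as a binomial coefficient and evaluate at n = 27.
C(n,3); C(27,3) = 2,925

Explanation: n(n−1)(n−2)/6 = n!/(3!(n−3)!) = C(n,3). At n = 27: C(27,3) = 2,925.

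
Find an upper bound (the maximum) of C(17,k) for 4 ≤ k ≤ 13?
24,310

C(17,k) is maximised at the centre of the row: C(17,8) = 24,310.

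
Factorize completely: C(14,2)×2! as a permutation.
C(14,2)×2! = [14!/(2!(12)!)]×2! = 14!/(12)! = P(14,2) = 182.
Final answer: P(14,2)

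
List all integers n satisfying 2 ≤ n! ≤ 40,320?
2, 3, 4, 5, 6, 7, 8

Solution: n! is strictly increasing; 2! = 2 and 8! = 40,320, so valid n = 2, 3, 4, 5, 6, 7, 8.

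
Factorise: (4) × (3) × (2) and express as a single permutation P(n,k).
Product of 3 consecutive descending integers starting at 4: P(4,3) = 4!/1! = 24.

Answer: P(4,3) = 4!/(1)!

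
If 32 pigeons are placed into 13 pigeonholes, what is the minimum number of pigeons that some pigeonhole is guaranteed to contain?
3

Working:
Pigeonhole: ⌈32/13⌉ = 3.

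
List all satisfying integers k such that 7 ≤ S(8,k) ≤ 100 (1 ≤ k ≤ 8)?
7

Solution: S(8,1)=1; S(8,2)=127; S(8,3)=966; S(8,4)=1,701; S(8,5)=1,050; S(8,6)=266; S(8,7)=28; S(8,8)=1. So valid k = 7.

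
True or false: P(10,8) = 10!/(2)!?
True

Solution: Permutation formula P(n,k) = n!/(n-k)!: 10!/2! = 3,628,800/2 = 1,814,400 = P(10,8). The statement holds.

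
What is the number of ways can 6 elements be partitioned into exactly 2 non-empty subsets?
31
This equals S(6,2), the Stirling number of the 2nd kind.
Using the Stirling recurrence: S(n,k) = k·S(n-1,k) + S(n-1,k-1)
S(6,2) = 2·S(5,2) + S(5,1)
         = 2·15 + 1
         = 30 + 1
         = 31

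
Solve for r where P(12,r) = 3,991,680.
7
P(12,r) = 12·11·…·(12−r+1), a product of r factors. Multiplying down from 12: 12 = 12; 12·11 = 132; 12·11·10 = 1,320; 12·11·10·9 = 11,880; 12·11·10·9·8 = 95,040; 12·11·10·9·8·7 = 665,280; 12·11·10·9·8·7·6 = 3,991,680 ✓ (7 factors). So r = 7.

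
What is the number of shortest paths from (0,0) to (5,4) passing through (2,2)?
60

Reasoning: To (2,2): C(4,2)=6. From there: C(5,3)=10. Total: 60.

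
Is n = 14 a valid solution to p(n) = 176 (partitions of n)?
No

Reasoning: Pentagonal recurrence p(n) = p(n−1) + p(n−2) − p(n−5) − p(n−7) + …: p(14) = p(13) + p(12) − p(9) − p(7) + p(2) = 101 + 77 − 30 − 15 + 2 = 135, which does not equal 176.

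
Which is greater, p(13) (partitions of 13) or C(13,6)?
C(13,6)

Explanation: Pentagonal recurrence p(n) = p(n−1) + p(n−2) − p(n−5) − p(n−7) + …: p(13) = p(12) + p(11) − p(8) − p(6) + p(1) = 77 + 56 − 22 − 11 + 1 = 101; C(13,6) = 1,716.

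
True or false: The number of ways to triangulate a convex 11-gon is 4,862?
True

Triangulations of a convex 11-gon are counted by the Catalan number C_9: C_9 = C(18,9)/(9+1) = 48,620/10 = 4,862.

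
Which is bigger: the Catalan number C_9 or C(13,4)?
C_9

Reasoning: C_9 = C(18,9)/(9+1) = 48,620/10 = 4,862; C(13,4) = 715.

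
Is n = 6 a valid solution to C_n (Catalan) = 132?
Yes

Explanation: C_6 = C(12,6)/(6+1) = 924/7 = 132, which equals 132.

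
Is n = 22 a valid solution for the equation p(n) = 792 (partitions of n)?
No

Working:
Pentagonal recurrence p(n) = p(n−1) + p(n−2) − p(n−5) − p(n−7) + …: p(22) = p(21) + p(20) − p(17) − p(15) + p(10) + p(7) − p(0) = 792 + 627 − 297 − 176 + 42 + 15 − 1 = 1,002, which does not equal 792.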